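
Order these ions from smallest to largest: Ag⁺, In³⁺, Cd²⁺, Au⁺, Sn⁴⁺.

First list Z and electron count for each: Sn⁴⁺: 46 e⁻, Z=50, In³⁺: 46 e⁻, Z=49, Cd²⁺: 46 e⁻, Z=48, Ag⁺: 46 e⁻, Z=47, Au⁺: 78 e⁻, Z=79. Sn⁴⁺ < In³⁺ (isoelectronic, higher Z=50 is smaller); In³⁺ < Cd²⁺ (isoelectronic, higher Z=49 is smaller); Cd²⁺ < Ag⁺ (both 46 e⁻, Z=48>47); Ag⁺ < Au⁺ (same group, period 5 vs 6).

Sn⁴⁺ < In³⁺ < Cd²⁺ < Ag⁺ < Au⁺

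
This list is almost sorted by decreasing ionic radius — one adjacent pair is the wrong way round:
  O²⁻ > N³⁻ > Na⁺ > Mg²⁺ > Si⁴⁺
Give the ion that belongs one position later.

O²⁻

Compare adjacent ions: both have 10 electrons but Z(O)=8 > Z(N)=7, so O²⁻ should be the smaller of the two — yet in this decreasing list O²⁻ sits before N³⁻. Nothing else is reversed, so O²⁻ should move one place to the right.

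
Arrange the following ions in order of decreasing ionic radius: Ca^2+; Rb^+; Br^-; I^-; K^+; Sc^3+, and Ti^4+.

I^- > Br^- > Rb^+ > K^+ > Ca^2+ > Sc^3+ > Ti^4+

Electron counts and nuclear charges: Ti^4+: 18 e⁻, Z=22, Sc^3+: 18 e⁻, Z=21, Ca^2+: 18 e⁻, Z=20, K^+: 18 e⁻, Z=19, Rb^+: 36 e⁻, Z=37, Br^-: 36 e⁻, Z=35, I^-: 54 e⁻, Z=53. Ti^4+ < Sc^3+ (both 18 e⁻, Z=22>21); Sc^3+ < Ca^2+ (isoelectronic, higher Z=21 is smaller); Ca^2+ < K^+ (isoelectronic, higher Z=20 is smaller); K^+ < Rb^+ (same group, 1 shell fewer); Rb^+ < Br^- (isoelectronic, higher Z=37 is smaller); Br^- < I^- (same group, period 4 vs 5).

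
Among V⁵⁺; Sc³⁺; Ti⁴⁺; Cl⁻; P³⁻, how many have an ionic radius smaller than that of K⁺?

Isoelectronic series (18 e⁻ each). Size is set by nuclear charge: more protons means a smaller ion. V⁵⁺ (Z=23), Ti⁴⁺ (Z=22), Sc³⁺ (Z=21), K⁺ (Z=19), Cl⁻ (Z=17), P³⁻ (Z=15).
Ordering all of them (including K⁺) by radius gives V⁵⁺ < Ti⁴⁺ < Sc³⁺ < K⁺ < Cl⁻ < P³⁻. Count: 3.

3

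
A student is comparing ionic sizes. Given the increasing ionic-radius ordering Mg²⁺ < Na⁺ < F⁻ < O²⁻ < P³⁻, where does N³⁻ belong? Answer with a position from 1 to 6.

Work out protons and electrons: Mg²⁺ (Z=12, 10 e⁻), Na⁺ (Z=11, 10 e⁻), F⁻ (Z=9, 10 e⁻), O²⁻ (Z=8, 10 e⁻), N³⁻ (Z=7, 10 e⁻), P³⁻ (Z=15, 18 e⁻). Mg²⁺ < Na⁺ (isoelectronic, higher Z=12 is smaller); Na⁺ < F⁻ (both 10 e⁻, Z=11>9); F⁻ < O²⁻ (isoelectronic, higher Z=9 is smaller); O²⁻ < N³⁻ (isoelectronic, higher Z=8 is smaller); N³⁻ < P³⁻ (same group, 1 shell fewer).
The complete sequence is Mg²⁺ < Na⁺ < F⁻ < O²⁻ < N³⁻ < P³⁻. N³⁻ sits at position 5.

5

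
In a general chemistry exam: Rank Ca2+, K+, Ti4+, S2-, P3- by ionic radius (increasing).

Ti4+ < Ca2+ < K+ < S2- < P3-

Each ion has 18 electrons. The ranking follows nuclear charge in reverse — greater Z gives a smaller radius. Ti4+ (Z=22), Ca2+ (Z=20), K+ (Z=19), S2- (Z=16), P3- (Z=15).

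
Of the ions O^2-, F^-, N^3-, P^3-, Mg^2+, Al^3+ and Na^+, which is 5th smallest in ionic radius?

First list Z and electron count for each: Al^3+ (Z=13, 10 e⁻), Mg^2+ (Z=12, 10 e⁻), Na^+ (Z=11, 10 e⁻), F^- (Z=9, 10 e⁻), O^2- (Z=8, 10 e⁻), N^3- (Z=7, 10 e⁻), P^3- (Z=15, 18 e⁻). Al^3+ < Mg^2+ (isoelectronic, higher Z=13 is smaller); Mg^2+ < Na^+ (both 10 e⁻, Z=12>11); Na^+ < F^- (isoelectronic, higher Z=11 is smaller); F^- < O^2- (isoelectronic, higher Z=9 is smaller); O^2- < N^3- (isoelectronic, higher Z=8 is smaller); N^3- < P^3- (same group, 1 shell fewer).
Ordering: Al^3+ < Mg^2+ < Na^+ < F^- < O^2- < N^3- < P^3-. The 5th smallest is O^2-.

O^2-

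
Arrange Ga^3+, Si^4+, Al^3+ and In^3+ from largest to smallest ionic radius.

In^3+ > Ga^3+ > Al^3+ > Si^4+

Si^4+ has 10 e⁻ (Z=14), Al^3+ has 10 e⁻ (Z=13), Ga^3+ has 28 e⁻ (Z=31), In^3+ has 46 e⁻ (Z=49). Si^4+ < Al^3+ (both 10 e⁻, Z=14>13); Al^3+ < Ga^3+ (same group, 1 shell fewer); Ga^3+ < In^3+ (same group, period 4 vs 5).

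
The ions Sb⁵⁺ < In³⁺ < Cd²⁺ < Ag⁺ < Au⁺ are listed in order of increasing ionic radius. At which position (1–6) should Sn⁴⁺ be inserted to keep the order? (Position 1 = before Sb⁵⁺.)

2

Work out protons and electrons: Sb⁵⁺ (Z=51, 46 e⁻), Sn⁴⁺ (Z=50, 46 e⁻), In³⁺ (Z=49, 46 e⁻), Cd²⁺ (Z=48, 46 e⁻), Ag⁺ (Z=47, 46 e⁻), Au⁺ (Z=79, 78 e⁻). Sb⁵⁺ < Sn⁴⁺ (isoelectronic, higher Z=51 is smaller); Sn⁴⁺ < In³⁺ (isoelectronic, higher Z=50 is smaller); In³⁺ < Cd²⁺ (isoelectronic, higher Z=49 is smaller); Cd²⁺ < Ag⁺ (both 46 e⁻, Z=48>47); Ag⁺ < Au⁺ (same group, 1 shell fewer).
Putting Sn⁴⁺ in gives Sb⁵⁺ < Sn⁴⁺ < In³⁺ < Cd²⁺ < Ag⁺ < Au⁺; it lands at slot 2.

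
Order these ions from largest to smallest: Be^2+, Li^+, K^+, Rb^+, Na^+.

Rb^+ > K^+ > Na^+ > Li^+ > Be^2+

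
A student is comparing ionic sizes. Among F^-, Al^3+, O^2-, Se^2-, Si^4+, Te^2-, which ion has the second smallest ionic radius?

Al^3+

Work out protons and electrons: Si^4+ has 10 e⁻ (Z=14), Al^3+ has 10 e⁻ (Z=13), F^- has 10 e⁻ (Z=9), O^2- has 10 e⁻ (Z=8), Se^2- has 36 e⁻ (Z=34), Te^2- has 54 e⁻ (Z=52). Si^4+ < Al^3+ (both 10 e⁻, Z=14>13); Al^3+ < F^- (isoelectronic, higher Z=13 is smaller); F^- < O^2- (isoelectronic, higher Z=9 is smaller); O^2- < Se^2- (same group, 2 shells fewer); Se^2- < Te^2- (same group, 1 shell fewer).
So the order is Si^4+ < Al^3+ < F^- < O^2- < Se^2- < Te^2-; the 2nd-smallest ion is Al^3+.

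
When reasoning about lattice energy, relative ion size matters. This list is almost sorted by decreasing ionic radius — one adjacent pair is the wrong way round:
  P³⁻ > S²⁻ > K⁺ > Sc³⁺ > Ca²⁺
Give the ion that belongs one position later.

Sc³⁺

The pair Sc³⁺, Ca²⁺ is the wrong way round — they are isoelectronic (18 e⁻) and Sc has more protons than Ca (21 vs 20), making Sc³⁺ smaller. All other adjacent pairs agree with periodic trends, so Sc³⁺ is the misplaced ion.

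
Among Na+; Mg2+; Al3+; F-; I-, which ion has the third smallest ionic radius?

Na+

Al3+: 10 e⁻, Z=13, Mg2+: 10 e⁻, Z=12, Na+: 10 e⁻, Z=11, F-: 10 e⁻, Z=9, I-: 54 e⁻, Z=53. Al3+ < Mg2+ (both 10 e⁻, Z=13>12); Mg2+ < Na+ (isoelectronic, higher Z=12 is smaller); Na+ < F- (both 10 e⁻, Z=11>9); F- < I- (same group, 3 shells fewer).
Full ascending order: Al3+ < Mg2+ < Na+ < F- < I-. Counting from the smallest, position 3 is Na+.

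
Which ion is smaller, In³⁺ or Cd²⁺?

These species are isoelectronic with 46 electrons. The only difference is the number of protons: In³⁺ (Z=49), Cd²⁺ (Z=48). The strongest nuclear pull (In³⁺) gives the smallest ion.

In³⁺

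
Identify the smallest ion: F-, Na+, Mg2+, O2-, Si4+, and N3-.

Si4+

Isoelectronic series (10 e⁻ each). Size is set by nuclear charge: more protons means a smaller ion. Si4+ (Z=14), Mg2+ (Z=12), Na+ (Z=11), F- (Z=9), O2- (Z=8), N3- (Z=7).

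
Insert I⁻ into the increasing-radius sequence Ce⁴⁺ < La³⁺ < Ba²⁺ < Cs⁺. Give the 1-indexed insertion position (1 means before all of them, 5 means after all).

5

Each ion has 54 electrons. The ranking follows nuclear charge in reverse — greater Z gives a smaller radius. Ce⁴⁺ (Z=58), La³⁺ (Z=57), Ba²⁺ (Z=56), Cs⁺ (Z=55), I⁻ (Z=53).
The complete sequence is Ce⁴⁺ < La³⁺ < Ba²⁺ < Cs⁺ < I⁻. I⁻ sits at position 5.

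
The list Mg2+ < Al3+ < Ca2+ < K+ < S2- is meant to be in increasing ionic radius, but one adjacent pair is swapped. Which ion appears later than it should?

Al3+

Compare adjacent ions: Al3+ and Mg2+ share 10 electrons; the higher nuclear charge on Al (Z=13) contracts it more, so Al3+ < Mg2+ — yet in this increasing list Mg2+ sits before Al3+. Nothing else is reversed, so Al3+ should move one place to the left.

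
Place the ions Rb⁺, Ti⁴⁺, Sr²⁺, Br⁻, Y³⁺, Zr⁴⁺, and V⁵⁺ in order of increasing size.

First list Z and electron count for each: V⁵⁺ has 18 e⁻ (Z=23), Ti⁴⁺ has 18 e⁻ (Z=22), Zr⁴⁺ has 36 e⁻ (Z=40), Y³⁺ has 36 e⁻ (Z=39), Sr²⁺ has 36 e⁻ (Z=38), Rb⁺ has 36 e⁻ (Z=37), Br⁻ has 36 e⁻ (Z=35). V⁵⁺ < Ti⁴⁺ (isoelectronic, higher Z=23 is smaller); Ti⁴⁺ < Zr⁴⁺ (same group, 1 shell fewer); Zr⁴⁺ < Y³⁺ (both 36 e⁻, Z=40>39); Y³⁺ < Sr²⁺ (isoelectronic, higher Z=39 is smaller); Sr²⁺ < Rb⁺ (isoelectronic, higher Z=38 is smaller); Rb⁺ < Br⁻ (isoelectronic, higher Z=37 is smaller).

V⁵⁺ < Ti⁴⁺ < Zr⁴⁺ < Y³⁺ < Sr²⁺ < Rb⁺ < Br⁻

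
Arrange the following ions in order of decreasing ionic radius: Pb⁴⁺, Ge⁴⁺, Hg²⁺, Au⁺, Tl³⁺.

Au⁺ > Hg²⁺ > Tl³⁺ > Pb⁴⁺ > Ge⁴⁺

Work out protons and electrons: Ge⁴⁺ has 28 e⁻ (Z=32), Pb⁴⁺ has 78 e⁻ (Z=82), Tl³⁺ has 78 e⁻ (Z=81), Hg²⁺ has 78 e⁻ (Z=80), Au⁺ has 78 e⁻ (Z=79). Ge⁴⁺ < Pb⁴⁺ (same group, 2 shells fewer); Pb⁴⁺ < Tl³⁺ (both 78 e⁻, Z=82>81); Tl³⁺ < Hg²⁺ (isoelectronic, higher Z=81 is smaller); Hg²⁺ < Au⁺ (isoelectronic, higher Z=80 is smaller).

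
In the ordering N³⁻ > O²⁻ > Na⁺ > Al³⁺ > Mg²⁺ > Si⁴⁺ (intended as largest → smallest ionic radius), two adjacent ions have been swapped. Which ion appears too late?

Mg²⁺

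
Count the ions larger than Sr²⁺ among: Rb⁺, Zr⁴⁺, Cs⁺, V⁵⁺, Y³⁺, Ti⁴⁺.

2

First list Z and electron count for each: V⁵⁺ has 18 e⁻ (Z=23), Ti⁴⁺ has 18 e⁻ (Z=22), Zr⁴⁺ has 36 e⁻ (Z=40), Y³⁺ has 36 e⁻ (Z=39), Sr²⁺ has 36 e⁻ (Z=38), Rb⁺ has 36 e⁻ (Z=37), Cs⁺ has 54 e⁻ (Z=55). V⁵⁺ < Ti⁴⁺ (both 18 e⁻, Z=23>22); Ti⁴⁺ < Zr⁴⁺ (same group, period 4 vs 5); Zr⁴⁺ < Y³⁺ (both 36 e⁻, Z=40>39); Y³⁺ < Sr²⁺ (both 36 e⁻, Z=39>38); Sr²⁺ < Rb⁺ (isoelectronic, higher Z=38 is smaller); Rb⁺ < Cs⁺ (same group, 1 shell fewer).
Relative to Sr²⁺, the ions that are larger are Rb⁺, Cs⁺. So 2 are larger.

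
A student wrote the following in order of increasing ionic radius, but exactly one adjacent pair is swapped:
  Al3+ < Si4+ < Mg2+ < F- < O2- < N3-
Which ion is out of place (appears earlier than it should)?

Compare adjacent ions: both have 10 electrons but Z(Si)=14 > Z(Al)=13, so Si4+ should be the smaller of the two — yet in this increasing list Al3+ sits before Si4+. Nothing else is reversed, so Al3+ should move one place to the right.

Al3+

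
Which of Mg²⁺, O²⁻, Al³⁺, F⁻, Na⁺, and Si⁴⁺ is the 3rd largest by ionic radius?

These species are isoelectronic with 10 electrons. The only difference is the number of protons: Si⁴⁺ (Z=14), Al³⁺ (Z=13), Mg²⁺ (Z=12), Na⁺ (Z=11), F⁻ (Z=9), O²⁻ (Z=8). The strongest nuclear pull (Si⁴⁺) gives the smallest ion.
That gives Si⁴⁺ < Al³⁺ < Mg²⁺ < Na⁺ < F⁻ < O²⁻. From the largest end, number 3 is Na⁺.

Na⁺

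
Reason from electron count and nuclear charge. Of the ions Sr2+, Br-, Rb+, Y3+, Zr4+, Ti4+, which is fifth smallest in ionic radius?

Work out protons and electrons: Ti4+ (Z=22, 18 e⁻), Zr4+ (Z=40, 36 e⁻), Y3+ (Z=39, 36 e⁻), Sr2+ (Z=38, 36 e⁻), Rb+ (Z=37, 36 e⁻), Br- (Z=35, 36 e⁻). Ti4+ < Zr4+ (same group, 1 shell fewer); Zr4+ < Y3+ (isoelectronic, higher Z=40 is smaller); Y3+ < Sr2+ (both 36 e⁻, Z=39>38); Sr2+ < Rb+ (both 36 e⁻, Z=38>37); Rb+ < Br- (isoelectronic, higher Z=37 is smaller).
That gives Ti4+ < Zr4+ < Y3+ < Sr2+ < Rb+ < Br-. From the smallest end, number 5 is Rb+.

Rb+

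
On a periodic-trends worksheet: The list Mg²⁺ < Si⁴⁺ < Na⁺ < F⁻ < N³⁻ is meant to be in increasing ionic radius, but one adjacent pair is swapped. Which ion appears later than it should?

Check each adjacent pair. Mg²⁺ and Si⁴⁺ are reversed: both have 10 electrons but Z(Si)=14 > Z(Mg)=12, so Si⁴⁺ should be the smaller of the two. No other neighbouring pair contradicts the periodic trends, so Si⁴⁺ is the ion listed too late.

Si⁴⁺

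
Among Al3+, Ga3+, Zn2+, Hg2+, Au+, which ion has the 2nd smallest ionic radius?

Ga3+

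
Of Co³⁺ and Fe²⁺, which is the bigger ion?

All of these have 24 electrons (isoelectronic). With the same electron cloud, the ion with the most protons pulls it in tightest. Nuclear charges: Co³⁺ (Z=27), Fe²⁺ (Z=26). Highest Z is smallest.

Fe²⁺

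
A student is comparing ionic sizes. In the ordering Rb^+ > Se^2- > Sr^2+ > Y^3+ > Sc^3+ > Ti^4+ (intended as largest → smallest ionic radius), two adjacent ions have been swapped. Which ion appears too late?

Se^2-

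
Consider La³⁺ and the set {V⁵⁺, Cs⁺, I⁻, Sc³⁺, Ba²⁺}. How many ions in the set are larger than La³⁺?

Electron counts and nuclear charges: V⁵⁺ has 18 e⁻ (Z=23), Sc³⁺ has 18 e⁻ (Z=21), La³⁺ has 54 e⁻ (Z=57), Ba²⁺ has 54 e⁻ (Z=56), Cs⁺ has 54 e⁻ (Z=55), I⁻ has 54 e⁻ (Z=53). V⁵⁺ < Sc³⁺ (isoelectronic, higher Z=23 is smaller); Sc³⁺ < La³⁺ (same group, 2 shells fewer); La³⁺ < Ba²⁺ (isoelectronic, higher Z=57 is smaller); Ba²⁺ < Cs⁺ (isoelectronic, higher Z=56 is smaller); Cs⁺ < I⁻ (both 54 e⁻, Z=55>53).
Relative to La³⁺, the ions that are larger are Ba²⁺, Cs⁺, I⁻. So 3 are larger.

3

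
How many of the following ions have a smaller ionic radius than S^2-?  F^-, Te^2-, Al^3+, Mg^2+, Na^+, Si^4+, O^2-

6

Work out protons and electrons: Si^4+ (Z=14, 10 e⁻), Al^3+ (Z=13, 10 e⁻), Mg^2+ (Z=12, 10 e⁻), Na^+ (Z=11, 10 e⁻), F^- (Z=9, 10 e⁻), O^2- (Z=8, 10 e⁻), S^2- (Z=16, 18 e⁻), Te^2- (Z=52, 54 e⁻). Si^4+ < Al^3+ (both 10 e⁻, Z=14>13); Al^3+ < Mg^2+ (both 10 e⁻, Z=13>12); Mg^2+ < Na^+ (both 10 e⁻, Z=12>11); Na^+ < F^- (isoelectronic, higher Z=11 is smaller); F^- < O^2- (both 10 e⁻, Z=9>8); O^2- < S^2- (same group, 1 shell fewer); S^2- < Te^2- (same group, 2 shells fewer).
Relative to S^2-, the ions that are smaller are Si^4+, Al^3+, Mg^2+, Na^+, F^-, O^2-. That's 6.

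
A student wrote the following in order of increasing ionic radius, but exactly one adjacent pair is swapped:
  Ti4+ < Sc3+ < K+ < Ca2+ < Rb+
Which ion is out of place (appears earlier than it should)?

Check each adjacent pair. K+ and Ca2+ are reversed: both have 18 electrons but Z(Ca)=20 > Z(K)=19, so Ca2+ should be the smaller of the two. No other neighbouring pair contradicts the periodic trends, so K+ is the ion listed too early.

K+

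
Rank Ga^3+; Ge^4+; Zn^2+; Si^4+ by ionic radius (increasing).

Si^4+ < Ge^4+ < Ga^3+ < Zn^2+

First list Z and electron count for each: Si^4+ (Z=14, 10 e⁻), Ge^4+ (Z=32, 28 e⁻), Ga^3+ (Z=31, 28 e⁻), Zn^2+ (Z=30, 28 e⁻). Si^4+ < Ge^4+ (same group, period 3 vs 4); Ge^4+ < Ga^3+ (both 28 e⁻, Z=32>31); Ga^3+ < Zn^2+ (both 28 e⁻, Z=31>30).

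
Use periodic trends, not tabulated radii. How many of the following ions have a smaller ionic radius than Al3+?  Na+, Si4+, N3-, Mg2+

1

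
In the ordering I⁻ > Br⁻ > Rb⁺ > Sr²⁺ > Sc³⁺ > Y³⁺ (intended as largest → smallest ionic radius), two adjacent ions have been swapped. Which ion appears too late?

Scanning neighbour by neighbour, only Sc³⁺/Y³⁺ violates a trend: both in group 3 with the same charge; Sc³⁺ (period 4) has the smaller radius. That makes Y³⁺ the one sitting a position late relative to where it belongs.

Y³⁺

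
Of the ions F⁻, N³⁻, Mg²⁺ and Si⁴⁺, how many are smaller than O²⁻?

3

Isoelectronic series (10 e⁻ each). Size is set by nuclear charge: more protons means a smaller ion. Si⁴⁺ (Z=14), Mg²⁺ (Z=12), F⁻ (Z=9), O²⁻ (Z=8), N³⁻ (Z=7).
Relative to O²⁻, the ions that are smaller are Si⁴⁺, Mg²⁺, F⁻. That's 3.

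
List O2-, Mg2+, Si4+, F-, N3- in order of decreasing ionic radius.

All of these have 10 electrons (isoelectronic). With the same electron cloud, the ion with the most protons pulls it in tightest. Nuclear charges: Si4+ (Z=14), Mg2+ (Z=12), F- (Z=9), O2- (Z=8), N3- (Z=7). Highest Z is smallest.

N3- > O2- > F- > Mg2+ > Si4+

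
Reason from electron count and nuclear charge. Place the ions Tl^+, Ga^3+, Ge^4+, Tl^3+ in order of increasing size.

Tabulating Z and e⁻: Ge^4+: 28 e⁻, Z=32, Ga^3+: 28 e⁻, Z=31, Tl^3+: 78 e⁻, Z=81, Tl^+: 80 e⁻, Z=81. Ge^4+ < Ga^3+ (both 28 e⁻, Z=32>31); Ga^3+ < Tl^3+ (same group, 2 shells fewer); Tl^3+ < Tl^+ (higher charge on the same element).

Ge^4+ < Ga^3+ < Tl^3+ < Tl^+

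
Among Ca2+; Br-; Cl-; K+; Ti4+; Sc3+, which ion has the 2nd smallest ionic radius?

Electron counts and nuclear charges: Ti4+ (Z=22, 18 e⁻), Sc3+ (Z=21, 18 e⁻), Ca2+ (Z=20, 18 e⁻), K+ (Z=19, 18 e⁻), Cl- (Z=17, 18 e⁻), Br- (Z=35, 36 e⁻). Ti4+ < Sc3+ (both 18 e⁻, Z=22>21); Sc3+ < Ca2+ (both 18 e⁻, Z=21>20); Ca2+ < K+ (isoelectronic, higher Z=20 is smaller); K+ < Cl- (isoelectronic, higher Z=19 is smaller); Cl- < Br- (same group, period 3 vs 4).
Full ascending order: Ti4+ < Sc3+ < Ca2+ < K+ < Cl- < Br-. Counting from the smallest, position 2 is Sc3+.

Sc3+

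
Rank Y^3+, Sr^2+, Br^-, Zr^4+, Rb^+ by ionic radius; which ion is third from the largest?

All of these have 36 electrons (isoelectronic). With the same electron cloud, the ion with the most protons pulls it in tightest. Nuclear charges: Zr^4+ (Z=40), Y^3+ (Z=39), Sr^2+ (Z=38), Rb^+ (Z=37), Br^- (Z=35). Highest Z is smallest.
Full ascending order: Zr^4+ < Y^3+ < Sr^2+ < Rb^+ < Br^-. Counting from the largest, position 3 is Sr^2+.

Sr^2+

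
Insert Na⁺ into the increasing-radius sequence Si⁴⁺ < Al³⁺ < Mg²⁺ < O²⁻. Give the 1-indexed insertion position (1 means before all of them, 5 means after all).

4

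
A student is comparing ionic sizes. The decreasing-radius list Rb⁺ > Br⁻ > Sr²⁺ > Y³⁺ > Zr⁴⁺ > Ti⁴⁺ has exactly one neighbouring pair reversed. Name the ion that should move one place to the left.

Br⁻

The pair Rb⁺, Br⁻ is the wrong way round — Rb⁺ and Br⁻ share 36 electrons; the higher nuclear charge on Rb (Z=37) contracts it more, so Rb⁺ < Br⁻. All other adjacent pairs agree with periodic trends, so Br⁻ is the misplaced ion.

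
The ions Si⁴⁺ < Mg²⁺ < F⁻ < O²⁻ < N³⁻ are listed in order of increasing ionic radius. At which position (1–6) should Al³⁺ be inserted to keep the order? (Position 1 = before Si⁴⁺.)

2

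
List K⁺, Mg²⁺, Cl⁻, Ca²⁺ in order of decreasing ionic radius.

Cl⁻ > K⁺ > Ca²⁺ > Mg²⁺

First list Z and electron count for each: Mg²⁺: 10 e⁻, Z=12, Ca²⁺: 18 e⁻, Z=20, K⁺: 18 e⁻, Z=19, Cl⁻: 18 e⁻, Z=17. Mg²⁺ < Ca²⁺ (same group, 1 shell fewer); Ca²⁺ < K⁺ (isoelectronic, higher Z=20 is smaller); K⁺ < Cl⁻ (both 18 e⁻, Z=19>17).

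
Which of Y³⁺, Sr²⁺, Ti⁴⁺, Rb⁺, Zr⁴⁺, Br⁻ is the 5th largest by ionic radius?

Ti⁴⁺ has 18 e⁻ (Z=22), Zr⁴⁺ has 36 e⁻ (Z=40), Y³⁺ has 36 e⁻ (Z=39), Sr²⁺ has 36 e⁻ (Z=38), Rb⁺ has 36 e⁻ (Z=37), Br⁻ has 36 e⁻ (Z=35). Ti⁴⁺ < Zr⁴⁺ (same group, 1 shell fewer); Zr⁴⁺ < Y³⁺ (isoelectronic, higher Z=40 is smaller); Y³⁺ < Sr²⁺ (isoelectronic, higher Z=39 is smaller); Sr²⁺ < Rb⁺ (both 36 e⁻, Z=38>37); Rb⁺ < Br⁻ (isoelectronic, higher Z=37 is smaller).
That gives Ti⁴⁺ < Zr⁴⁺ < Y³⁺ < Sr²⁺ < Rb⁺ < Br⁻. From the largest end, number 5 is Zr⁴⁺.

Zr⁴⁺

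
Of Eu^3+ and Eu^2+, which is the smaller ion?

Eu^3+

These are all Eu ions. Removing more electrons (higher positive charge) pulls the remaining electrons in closer, so Eu^3+ is smallest and Eu^2+ is largest.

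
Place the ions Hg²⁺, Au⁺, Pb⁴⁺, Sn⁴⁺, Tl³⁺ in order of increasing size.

Electron counts and nuclear charges: Sn⁴⁺ has 46 e⁻ (Z=50), Pb⁴⁺ has 78 e⁻ (Z=82), Tl³⁺ has 78 e⁻ (Z=81), Hg²⁺ has 78 e⁻ (Z=80), Au⁺ has 78 e⁻ (Z=79). Sn⁴⁺ < Pb⁴⁺ (same group, 1 shell fewer); Pb⁴⁺ < Tl³⁺ (both 78 e⁻, Z=82>81); Tl³⁺ < Hg²⁺ (both 78 e⁻, Z=81>80); Hg²⁺ < Au⁺ (isoelectronic, higher Z=80 is smaller).

Sn⁴⁺ < Pb⁴⁺ < Tl³⁺ < Hg²⁺ < Au⁺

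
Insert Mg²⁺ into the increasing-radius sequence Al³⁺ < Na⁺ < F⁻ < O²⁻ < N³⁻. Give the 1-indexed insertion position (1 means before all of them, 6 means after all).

2

Each ion has 10 electrons. The ranking follows nuclear charge in reverse — greater Z gives a smaller radius. Al³⁺ (Z=13), Mg²⁺ (Z=12), Na⁺ (Z=11), F⁻ (Z=9), O²⁻ (Z=8), N³⁻ (Z=7).
The complete sequence is Al³⁺ < Mg²⁺ < Na⁺ < F⁻ < O²⁻ < N³⁻. Mg²⁺ sits at position 2.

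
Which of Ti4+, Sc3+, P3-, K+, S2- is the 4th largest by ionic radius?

Isoelectronic series (18 e⁻ each). Size is set by nuclear charge: more protons means a smaller ion. Ti4+ (Z=22), Sc3+ (Z=21), K+ (Z=19), S2- (Z=16), P3- (Z=15).
Ordering: Ti4+ < Sc3+ < K+ < S2- < P3-. The 4th largest is Sc3+.

Sc3+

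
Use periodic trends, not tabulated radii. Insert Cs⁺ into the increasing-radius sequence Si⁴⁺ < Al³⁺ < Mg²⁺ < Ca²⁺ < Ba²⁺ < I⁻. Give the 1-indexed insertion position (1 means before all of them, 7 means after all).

6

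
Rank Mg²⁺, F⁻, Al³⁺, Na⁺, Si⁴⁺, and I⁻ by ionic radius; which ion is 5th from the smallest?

Si⁴⁺ (Z=14, 10 e⁻), Al³⁺ (Z=13, 10 e⁻), Mg²⁺ (Z=12, 10 e⁻), Na⁺ (Z=11, 10 e⁻), F⁻ (Z=9, 10 e⁻), I⁻ (Z=53, 54 e⁻). Si⁴⁺ < Al³⁺ (both 10 e⁻, Z=14>13); Al³⁺ < Mg²⁺ (isoelectronic, higher Z=13 is smaller); Mg²⁺ < Na⁺ (both 10 e⁻, Z=12>11); Na⁺ < F⁻ (both 10 e⁻, Z=11>9); F⁻ < I⁻ (same group, period 2 vs 5).
So the order is Si⁴⁺ < Al³⁺ < Mg²⁺ < Na⁺ < F⁻ < I⁻; the 5th-smallest ion is F⁻.

F⁻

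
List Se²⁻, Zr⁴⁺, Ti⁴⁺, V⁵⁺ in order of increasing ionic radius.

V⁵⁺ < Ti⁴⁺ < Zr⁴⁺ < Se²⁻

First list Z and electron count for each: V⁵⁺ (Z=23, 18 e⁻), Ti⁴⁺ (Z=22, 18 e⁻), Zr⁴⁺ (Z=40, 36 e⁻), Se²⁻ (Z=34, 36 e⁻). V⁵⁺ < Ti⁴⁺ (isoelectronic, higher Z=23 is smaller); Ti⁴⁺ < Zr⁴⁺ (same group, 1 shell fewer); Zr⁴⁺ < Se²⁻ (isoelectronic, higher Z=40 is smaller).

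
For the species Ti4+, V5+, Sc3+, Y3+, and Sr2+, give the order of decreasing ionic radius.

Sr2+ > Y3+ > Sc3+ > Ti4+ > V5+

Tabulating Z and e⁻: V5+ has 18 e⁻ (Z=23), Ti4+ has 18 e⁻ (Z=22), Sc3+ has 18 e⁻ (Z=21), Y3+ has 36 e⁻ (Z=39), Sr2+ has 36 e⁻ (Z=38). V5+ < Ti4+ (both 18 e⁻, Z=23>22); Ti4+ < Sc3+ (both 18 e⁻, Z=22>21); Sc3+ < Y3+ (same group, period 4 vs 5); Y3+ < Sr2+ (isoelectronic, higher Z=39 is smaller).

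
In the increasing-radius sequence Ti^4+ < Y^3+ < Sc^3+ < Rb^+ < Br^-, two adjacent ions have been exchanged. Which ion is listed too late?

Sc^3+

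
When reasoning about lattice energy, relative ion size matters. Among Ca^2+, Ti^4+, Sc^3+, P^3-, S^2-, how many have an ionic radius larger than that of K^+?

2

Each ion has 18 electrons. The ranking follows nuclear charge in reverse — greater Z gives a smaller radius. Ti^4+ (Z=22), Sc^3+ (Z=21), Ca^2+ (Z=20), K^+ (Z=19), S^2- (Z=16), P^3- (Z=15).
Placing each against K^+: smaller — Ti^4+, Sc^3+, Ca^2+; larger — S^2-, P^3-. So 2 are larger.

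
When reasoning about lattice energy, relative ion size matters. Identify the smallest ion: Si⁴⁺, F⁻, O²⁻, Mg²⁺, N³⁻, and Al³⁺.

Si⁴⁺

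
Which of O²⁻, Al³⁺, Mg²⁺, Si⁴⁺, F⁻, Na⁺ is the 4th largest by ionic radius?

All of these have 10 electrons (isoelectronic). With the same electron cloud, the ion with the most protons pulls it in tightest. Nuclear charges: Si⁴⁺ (Z=14), Al³⁺ (Z=13), Mg²⁺ (Z=12), Na⁺ (Z=11), F⁻ (Z=9), O²⁻ (Z=8). Highest Z is smallest.
Full ascending order: Si⁴⁺ < Al³⁺ < Mg²⁺ < Na⁺ < F⁻ < O²⁻. Counting from the largest, position 4 is Mg²⁺.

Mg²⁺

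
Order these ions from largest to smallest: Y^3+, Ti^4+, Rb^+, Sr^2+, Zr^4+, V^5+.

Rb^+ > Sr^2+ > Y^3+ > Zr^4+ > Ti^4+ > V^5+

Work out protons and electrons: V^5+ has 18 e⁻ (Z=23), Ti^4+ has 18 e⁻ (Z=22), Zr^4+ has 36 e⁻ (Z=40), Y^3+ has 36 e⁻ (Z=39), Sr^2+ has 36 e⁻ (Z=38), Rb^+ has 36 e⁻ (Z=37). V^5+ < Ti^4+ (isoelectronic, higher Z=23 is smaller); Ti^4+ < Zr^4+ (same group, 1 shell fewer); Zr^4+ < Y^3+ (isoelectronic, higher Z=40 is smaller); Y^3+ < Sr^2+ (both 36 e⁻, Z=39>38); Sr^2+ < Rb^+ (isoelectronic, higher Z=38 is smaller).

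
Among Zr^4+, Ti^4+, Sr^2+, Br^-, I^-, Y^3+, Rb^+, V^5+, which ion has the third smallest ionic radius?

Electron counts and nuclear charges: V^5+ (Z=23, 18 e⁻), Ti^4+ (Z=22, 18 e⁻), Zr^4+ (Z=40, 36 e⁻), Y^3+ (Z=39, 36 e⁻), Sr^2+ (Z=38, 36 e⁻), Rb^+ (Z=37, 36 e⁻), Br^- (Z=35, 36 e⁻), I^- (Z=53, 54 e⁻). V^5+ < Ti^4+ (isoelectronic, higher Z=23 is smaller); Ti^4+ < Zr^4+ (same group, 1 shell fewer); Zr^4+ < Y^3+ (both 36 e⁻, Z=40>39); Y^3+ < Sr^2+ (both 36 e⁻, Z=39>38); Sr^2+ < Rb^+ (isoelectronic, higher Z=38 is smaller); Rb^+ < Br^- (isoelectronic, higher Z=37 is smaller); Br^- < I^- (same group, period 4 vs 5).
That gives V^5+ < Ti^4+ < Zr^4+ < Y^3+ < Sr^2+ < Rb^+ < Br^- < I^-. From the smallest end, number 3 is Zr^4+.

Zr^4+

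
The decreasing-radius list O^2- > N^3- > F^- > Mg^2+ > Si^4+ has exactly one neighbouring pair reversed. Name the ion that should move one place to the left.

N^3-

Scanning neighbour by neighbour, only O^2-/N^3- violates a trend: O^2- and N^3- share 10 electrons; the higher nuclear charge on O (Z=8) contracts it more, so O^2- < N^3-. That makes N^3- the one sitting a position late relative to where it belongs.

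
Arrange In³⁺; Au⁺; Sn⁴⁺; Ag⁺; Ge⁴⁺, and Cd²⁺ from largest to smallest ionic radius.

First list Z and electron count for each: Ge⁴⁺ (Z=32, 28 e⁻), Sn⁴⁺ (Z=50, 46 e⁻), In³⁺ (Z=49, 46 e⁻), Cd²⁺ (Z=48, 46 e⁻), Ag⁺ (Z=47, 46 e⁻), Au⁺ (Z=79, 78 e⁻). Ge⁴⁺ < Sn⁴⁺ (same group, 1 shell fewer); Sn⁴⁺ < In³⁺ (isoelectronic, higher Z=50 is smaller); In³⁺ < Cd²⁺ (both 46 e⁻, Z=49>48); Cd²⁺ < Ag⁺ (both 46 e⁻, Z=48>47); Ag⁺ < Au⁺ (same group, period 5 vs 6).

Au⁺ > Ag⁺ > Cd²⁺ > In³⁺ > Sn⁴⁺ > Ge⁴⁺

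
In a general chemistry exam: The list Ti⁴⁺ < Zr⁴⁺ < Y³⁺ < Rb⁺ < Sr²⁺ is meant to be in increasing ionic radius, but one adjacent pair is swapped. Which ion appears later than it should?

Sr²⁺

The pair Rb⁺, Sr²⁺ is the wrong way round — Sr²⁺ and Rb⁺ share 36 electrons; the higher nuclear charge on Sr (Z=38) contracts it more, so Sr²⁺ < Rb⁺. All other adjacent pairs agree with periodic trends, so Sr²⁺ is the misplaced ion.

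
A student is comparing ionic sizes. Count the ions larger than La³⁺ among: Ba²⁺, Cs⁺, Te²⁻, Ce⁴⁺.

3

All of these have 54 electrons (isoelectronic). With the same electron cloud, the ion with the most protons pulls it in tightest. Nuclear charges: Ce⁴⁺ (Z=58), La³⁺ (Z=57), Ba²⁺ (Z=56), Cs⁺ (Z=55), Te²⁻ (Z=52). Highest Z is smallest.
Relative to La³⁺, the ions that are larger are Ba²⁺, Cs⁺, Te²⁻. So 3 are larger.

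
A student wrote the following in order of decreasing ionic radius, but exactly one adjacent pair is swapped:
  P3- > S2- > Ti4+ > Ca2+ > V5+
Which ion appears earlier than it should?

Compare adjacent ions: Ti4+ and Ca2+ share 18 electrons; the higher nuclear charge on Ti (Z=22) contracts it more, so Ti4+ < Ca2+ — yet in this decreasing list Ti4+ sits before Ca2+. Nothing else is reversed, so Ti4+ should move one place to the right.

Ti4+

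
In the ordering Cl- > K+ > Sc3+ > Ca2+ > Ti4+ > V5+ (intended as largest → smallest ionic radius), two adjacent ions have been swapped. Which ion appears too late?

Ca2+

The pair Sc3+, Ca2+ is the wrong way round — they are isoelectronic (18 e⁻) and Sc has more protons than Ca (21 vs 20), making Sc3+ smaller. All other adjacent pairs agree with periodic trends, so Ca2+ is the misplaced ion.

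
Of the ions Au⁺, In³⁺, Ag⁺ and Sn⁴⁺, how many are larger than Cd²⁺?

2

Work out protons and electrons: Sn⁴⁺: 46 e⁻, Z=50, In³⁺: 46 e⁻, Z=49, Cd²⁺: 46 e⁻, Z=48, Ag⁺: 46 e⁻, Z=47, Au⁺: 78 e⁻, Z=79. Sn⁴⁺ < In³⁺ (both 46 e⁻, Z=50>49); In³⁺ < Cd²⁺ (both 46 e⁻, Z=49>48); Cd²⁺ < Ag⁺ (both 46 e⁻, Z=48>47); Ag⁺ < Au⁺ (same group, period 5 vs 6).
Placing each against Cd²⁺: smaller — Sn⁴⁺, In³⁺; larger — Ag⁺, Au⁺. That's 2.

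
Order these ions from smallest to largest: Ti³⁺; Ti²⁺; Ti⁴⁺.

Ti⁴⁺ < Ti³⁺ < Ti²⁺

These are all Ti ions. Removing more electrons (higher positive charge) pulls the remaining electrons in closer, so Ti⁴⁺ is smallest and Ti²⁺ is largest.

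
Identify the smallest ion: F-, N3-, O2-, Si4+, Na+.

Si4+

These species are isoelectronic with 10 electrons. The only difference is the number of protons: Si4+ (Z=14), Na+ (Z=11), F- (Z=9), O2- (Z=8), N3- (Z=7). The strongest nuclear pull (Si4+) gives the smallest ion.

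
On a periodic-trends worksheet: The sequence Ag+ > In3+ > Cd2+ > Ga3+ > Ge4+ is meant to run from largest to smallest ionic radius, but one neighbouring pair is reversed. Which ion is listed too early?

Compare adjacent ions: they are isoelectronic (46 e⁻) and In has more protons than Cd (49 vs 48), making In3+ smaller — yet in this decreasing list In3+ sits before Cd2+. Nothing else is reversed, so In3+ should move one place to the right.

In3+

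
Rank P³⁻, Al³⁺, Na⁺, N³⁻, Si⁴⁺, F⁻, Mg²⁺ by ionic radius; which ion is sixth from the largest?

Al³⁺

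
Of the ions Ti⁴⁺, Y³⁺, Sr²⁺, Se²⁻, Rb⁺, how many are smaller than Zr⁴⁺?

Tabulating Z and e⁻: Ti⁴⁺ (Z=22, 18 e⁻), Zr⁴⁺ (Z=40, 36 e⁻), Y³⁺ (Z=39, 36 e⁻), Sr²⁺ (Z=38, 36 e⁻), Rb⁺ (Z=37, 36 e⁻), Se²⁻ (Z=34, 36 e⁻). Ti⁴⁺ < Zr⁴⁺ (same group, period 4 vs 5); Zr⁴⁺ < Y³⁺ (both 36 e⁻, Z=40>39); Y³⁺ < Sr²⁺ (both 36 e⁻, Z=39>38); Sr²⁺ < Rb⁺ (both 36 e⁻, Z=38>37); Rb⁺ < Se²⁻ (both 36 e⁻, Z=37>34).
Overall: Ti⁴⁺ < Zr⁴⁺ < Y³⁺ < Sr²⁺ < Rb⁺ < Se²⁻. Zr⁴⁺ has 1 below it and 4 above. That's 1.

1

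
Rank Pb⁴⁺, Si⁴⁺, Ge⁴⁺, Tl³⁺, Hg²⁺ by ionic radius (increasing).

Si⁴⁺ < Ge⁴⁺ < Pb⁴⁺ < Tl³⁺ < Hg²⁺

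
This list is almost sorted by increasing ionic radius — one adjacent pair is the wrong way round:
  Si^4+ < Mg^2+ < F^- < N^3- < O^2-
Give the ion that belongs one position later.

N^3-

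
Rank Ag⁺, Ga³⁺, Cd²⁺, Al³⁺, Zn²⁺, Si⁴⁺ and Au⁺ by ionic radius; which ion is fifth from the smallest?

Cd²⁺

Work out protons and electrons: Si⁴⁺: 10 e⁻, Z=14, Al³⁺: 10 e⁻, Z=13, Ga³⁺: 28 e⁻, Z=31, Zn²⁺: 28 e⁻, Z=30, Cd²⁺: 46 e⁻, Z=48, Ag⁺: 46 e⁻, Z=47, Au⁺: 78 e⁻, Z=79. Si⁴⁺ < Al³⁺ (isoelectronic, higher Z=14 is smaller); Al³⁺ < Ga³⁺ (same group, 1 shell fewer); Ga³⁺ < Zn²⁺ (isoelectronic, higher Z=31 is smaller); Zn²⁺ < Cd²⁺ (same group, period 4 vs 5); Cd²⁺ < Ag⁺ (isoelectronic, higher Z=48 is smaller); Ag⁺ < Au⁺ (same group, 1 shell fewer).
Ordering: Si⁴⁺ < Al³⁺ < Ga³⁺ < Zn²⁺ < Cd²⁺ < Ag⁺ < Au⁺. The fifth smallest is Cd²⁺.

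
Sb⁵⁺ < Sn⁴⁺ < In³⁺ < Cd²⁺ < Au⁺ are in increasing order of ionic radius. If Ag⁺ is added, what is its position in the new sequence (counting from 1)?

5

Tabulating Z and e⁻: Sb⁵⁺ has 46 e⁻ (Z=51), Sn⁴⁺ has 46 e⁻ (Z=50), In³⁺ has 46 e⁻ (Z=49), Cd²⁺ has 46 e⁻ (Z=48), Ag⁺ has 46 e⁻ (Z=47), Au⁺ has 78 e⁻ (Z=79). Sb⁵⁺ < Sn⁴⁺ (isoelectronic, higher Z=51 is smaller); Sn⁴⁺ < In³⁺ (isoelectronic, higher Z=50 is smaller); In³⁺ < Cd²⁺ (both 46 e⁻, Z=49>48); Cd²⁺ < Ag⁺ (both 46 e⁻, Z=48>47); Ag⁺ < Au⁺ (same group, 1 shell fewer).
The complete sequence is Sb⁵⁺ < Sn⁴⁺ < In³⁺ < Cd²⁺ < Ag⁺ < Au⁺. Ag⁺ sits at position 5.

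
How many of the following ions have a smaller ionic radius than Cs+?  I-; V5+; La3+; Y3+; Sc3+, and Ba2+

Tabulating Z and e⁻: V5+: 18 e⁻, Z=23, Sc3+: 18 e⁻, Z=21, Y3+: 36 e⁻, Z=39, La3+: 54 e⁻, Z=57, Ba2+: 54 e⁻, Z=56, Cs+: 54 e⁻, Z=55, I-: 54 e⁻, Z=53. V5+ < Sc3+ (isoelectronic, higher Z=23 is smaller); Sc3+ < Y3+ (same group, period 4 vs 5); Y3+ < La3+ (same group, period 5 vs 6); La3+ < Ba2+ (both 54 e⁻, Z=57>56); Ba2+ < Cs+ (both 54 e⁻, Z=56>55); Cs+ < I- (both 54 e⁻, Z=55>53).
Overall: V5+ < Sc3+ < Y3+ < La3+ < Ba2+ < Cs+ < I-. Cs+ has 5 below it and 1 above. That's 5.

5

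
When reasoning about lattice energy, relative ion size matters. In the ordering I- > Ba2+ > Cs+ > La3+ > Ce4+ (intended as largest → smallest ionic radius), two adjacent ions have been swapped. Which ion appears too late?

Cs+

Scanning neighbour by neighbour, only Ba2+/Cs+ violates a trend: they are isoelectronic (54 e⁻) and Ba has more protons than Cs (56 vs 55), making Ba2+ smaller. That makes Cs+ the one sitting a position late relative to where it belongs.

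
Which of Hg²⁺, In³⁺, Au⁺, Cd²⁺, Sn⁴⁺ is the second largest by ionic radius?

Hg²⁺

Tabulating Z and e⁻: Sn⁴⁺: 46 e⁻, Z=50, In³⁺: 46 e⁻, Z=49, Cd²⁺: 46 e⁻, Z=48, Hg²⁺: 78 e⁻, Z=80, Au⁺: 78 e⁻, Z=79. Sn⁴⁺ < In³⁺ (both 46 e⁻, Z=50>49); In³⁺ < Cd²⁺ (isoelectronic, higher Z=49 is smaller); Cd²⁺ < Hg²⁺ (same group, period 5 vs 6); Hg²⁺ < Au⁺ (both 78 e⁻, Z=80>79).
Full ascending order: Sn⁴⁺ < In³⁺ < Cd²⁺ < Hg²⁺ < Au⁺. Counting from the largest, position 2 is Hg²⁺.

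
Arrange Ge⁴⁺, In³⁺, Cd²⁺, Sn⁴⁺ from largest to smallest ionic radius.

First list Z and electron count for each: Ge⁴⁺ has 28 e⁻ (Z=32), Sn⁴⁺ has 46 e⁻ (Z=50), In³⁺ has 46 e⁻ (Z=49), Cd²⁺ has 46 e⁻ (Z=48). Ge⁴⁺ < Sn⁴⁺ (same group, 1 shell fewer); Sn⁴⁺ < In³⁺ (isoelectronic, higher Z=50 is smaller); In³⁺ < Cd²⁺ (isoelectronic, higher Z=49 is smaller).

Cd²⁺ > In³⁺ > Sn⁴⁺ > Ge⁴⁺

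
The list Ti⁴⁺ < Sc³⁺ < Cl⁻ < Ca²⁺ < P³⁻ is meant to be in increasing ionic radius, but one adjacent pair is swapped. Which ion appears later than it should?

Check each adjacent pair. Cl⁻ and Ca²⁺ are reversed: Ca²⁺ and Cl⁻ share 18 electrons; the higher nuclear charge on Ca (Z=20) contracts it more, so Ca²⁺ < Cl⁻. No other neighbouring pair contradicts the periodic trends, so Ca²⁺ is the ion listed too late.

Ca²⁺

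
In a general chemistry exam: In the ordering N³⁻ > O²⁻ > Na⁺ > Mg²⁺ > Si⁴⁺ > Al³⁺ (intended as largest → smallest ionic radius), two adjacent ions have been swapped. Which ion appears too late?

Al³⁺

The pair Si⁴⁺, Al³⁺ is the wrong way round — Si⁴⁺ and Al³⁺ share 10 electrons; the higher nuclear charge on Si (Z=14) contracts it more, so Si⁴⁺ < Al³⁺. All other adjacent pairs agree with periodic trends, so Al³⁺ is the misplaced ion.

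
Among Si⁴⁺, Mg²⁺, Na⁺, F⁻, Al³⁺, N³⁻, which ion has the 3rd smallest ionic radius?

Mg²⁺

All of these have 10 electrons (isoelectronic). With the same electron cloud, the ion with the most protons pulls it in tightest. Nuclear charges: Si⁴⁺ (Z=14), Al³⁺ (Z=13), Mg²⁺ (Z=12), Na⁺ (Z=11), F⁻ (Z=9), N³⁻ (Z=7). Highest Z is smallest.
Ordering: Si⁴⁺ < Al³⁺ < Mg²⁺ < Na⁺ < F⁻ < N³⁻. The 3rd smallest is Mg²⁺.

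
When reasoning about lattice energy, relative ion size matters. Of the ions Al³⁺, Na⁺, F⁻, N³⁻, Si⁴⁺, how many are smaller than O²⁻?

These species are isoelectronic with 10 electrons. The only difference is the number of protons: Si⁴⁺ (Z=14), Al³⁺ (Z=13), Na⁺ (Z=11), F⁻ (Z=9), O²⁻ (Z=8), N³⁻ (Z=7). The strongest nuclear pull (Si⁴⁺) gives the smallest ion.
Relative to O²⁻, the ions that are smaller are Si⁴⁺, Al³⁺, Na⁺, F⁻. Count: 4.

4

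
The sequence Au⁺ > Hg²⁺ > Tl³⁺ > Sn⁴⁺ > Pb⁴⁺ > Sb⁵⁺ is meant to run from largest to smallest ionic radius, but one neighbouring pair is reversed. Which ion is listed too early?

Sn⁴⁺

The pair Sn⁴⁺, Pb⁴⁺ is the wrong way round — Sn⁴⁺ and Pb⁴⁺ are in one column with the same charge; the lighter period-5 ion has one fewer shell and is smaller. All other adjacent pairs agree with periodic trends, so Sn⁴⁺ is the misplaced ion.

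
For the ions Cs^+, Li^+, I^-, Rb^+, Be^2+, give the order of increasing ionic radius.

Be^2+ < Li^+ < Rb^+ < Cs^+ < I^-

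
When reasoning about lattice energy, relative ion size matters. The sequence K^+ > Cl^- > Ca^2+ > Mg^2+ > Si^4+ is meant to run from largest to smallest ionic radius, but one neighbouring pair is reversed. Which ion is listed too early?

Check each adjacent pair. K^+ and Cl^- are reversed: both have 18 electrons but Z(K)=19 > Z(Cl)=17, so K^+ should be the smaller of the two. No other neighbouring pair contradicts the periodic trends, so K^+ is the ion listed too early.

K^+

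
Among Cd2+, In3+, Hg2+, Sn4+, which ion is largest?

First list Z and electron count for each: Sn4+ has 46 e⁻ (Z=50), In3+ has 46 e⁻ (Z=49), Cd2+ has 46 e⁻ (Z=48), Hg2+ has 78 e⁻ (Z=80). Sn4+ < In3+ (both 46 e⁻, Z=50>49); In3+ < Cd2+ (both 46 e⁻, Z=49>48); Cd2+ < Hg2+ (same group, 1 shell fewer).

Hg2+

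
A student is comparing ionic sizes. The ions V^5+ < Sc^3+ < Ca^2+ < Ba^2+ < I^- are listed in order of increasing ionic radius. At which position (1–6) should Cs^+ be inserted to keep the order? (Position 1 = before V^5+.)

5

Work out protons and electrons: V^5+: 18 e⁻, Z=23, Sc^3+: 18 e⁻, Z=21, Ca^2+: 18 e⁻, Z=20, Ba^2+: 54 e⁻, Z=56, Cs^+: 54 e⁻, Z=55, I^-: 54 e⁻, Z=53. V^5+ < Sc^3+ (both 18 e⁻, Z=23>21); Sc^3+ < Ca^2+ (both 18 e⁻, Z=21>20); Ca^2+ < Ba^2+ (same group, period 4 vs 6); Ba^2+ < Cs^+ (both 54 e⁻, Z=56>55); Cs^+ < I^- (both 54 e⁻, Z=55>53).
The complete sequence is V^5+ < Sc^3+ < Ca^2+ < Ba^2+ < Cs^+ < I^-. Cs^+ sits at position 5.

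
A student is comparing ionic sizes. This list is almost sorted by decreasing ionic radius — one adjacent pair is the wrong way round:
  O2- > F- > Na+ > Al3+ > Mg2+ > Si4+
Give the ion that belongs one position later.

Scanning neighbour by neighbour, only Al3+/Mg2+ violates a trend: both have 10 electrons but Z(Al)=13 > Z(Mg)=12, so Al3+ should be the smaller of the two. That makes Al3+ the one sitting a position early relative to where it belongs.

Al3+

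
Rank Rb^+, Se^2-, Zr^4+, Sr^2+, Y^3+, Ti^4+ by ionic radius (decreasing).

Se^2- > Rb^+ > Sr^2+ > Y^3+ > Zr^4+ > Ti^4+

First list Z and electron count for each: Ti^4+: 18 e⁻, Z=22, Zr^4+: 36 e⁻, Z=40, Y^3+: 36 e⁻, Z=39, Sr^2+: 36 e⁻, Z=38, Rb^+: 36 e⁻, Z=37, Se^2-: 36 e⁻, Z=34. Ti^4+ < Zr^4+ (same group, 1 shell fewer); Zr^4+ < Y^3+ (isoelectronic, higher Z=40 is smaller); Y^3+ < Sr^2+ (both 36 e⁻, Z=39>38); Sr^2+ < Rb^+ (isoelectronic, higher Z=38 is smaller); Rb^+ < Se^2- (isoelectronic, higher Z=37 is smaller).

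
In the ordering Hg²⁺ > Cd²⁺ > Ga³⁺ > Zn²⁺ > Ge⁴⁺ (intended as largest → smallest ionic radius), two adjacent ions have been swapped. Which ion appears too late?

Scanning neighbour by neighbour, only Ga³⁺/Zn²⁺ violates a trend: they are isoelectronic (28 e⁻) and Ga has more protons than Zn (31 vs 30), making Ga³⁺ smaller. That makes Zn²⁺ the one sitting a position late relative to where it belongs.

Zn²⁺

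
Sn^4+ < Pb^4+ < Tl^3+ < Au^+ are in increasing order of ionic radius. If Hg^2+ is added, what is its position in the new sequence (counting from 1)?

4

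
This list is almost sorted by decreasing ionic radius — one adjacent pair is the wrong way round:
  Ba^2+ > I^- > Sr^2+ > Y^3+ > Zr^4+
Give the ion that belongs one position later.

Ba^2+

The pair Ba^2+, I^- is the wrong way round — they are isoelectronic (54 e⁻) and Ba has more protons than I (56 vs 53), making Ba^2+ smaller. All other adjacent pairs agree with periodic trends, so Ba^2+ is the misplaced ion.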